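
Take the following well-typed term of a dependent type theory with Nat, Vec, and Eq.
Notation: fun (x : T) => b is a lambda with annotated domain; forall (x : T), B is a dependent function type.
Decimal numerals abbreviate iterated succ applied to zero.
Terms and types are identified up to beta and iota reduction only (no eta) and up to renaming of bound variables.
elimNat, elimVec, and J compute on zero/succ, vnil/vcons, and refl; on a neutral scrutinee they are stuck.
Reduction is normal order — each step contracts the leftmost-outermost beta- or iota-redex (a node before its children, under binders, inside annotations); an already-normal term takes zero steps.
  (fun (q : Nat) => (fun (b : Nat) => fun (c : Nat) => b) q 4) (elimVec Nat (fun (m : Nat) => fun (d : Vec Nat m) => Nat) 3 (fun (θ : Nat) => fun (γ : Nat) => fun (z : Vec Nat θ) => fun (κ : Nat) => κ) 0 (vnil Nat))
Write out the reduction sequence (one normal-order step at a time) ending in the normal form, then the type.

normal-order reduction:
  (fun (q : Nat) => (fun (b : Nat) => fun (c : Nat) => b) q 4) (elimVec Nat (fun (m : Nat) => fun (d : Vec Nat m) => Nat) 3 (fun (θ : Nat) => fun (γ : Nat) => fun (z : Vec Nat θ) => fun (κ : Nat) => κ) 0 (vnil Nat))
  ~> (fun (q : Nat) => fun (b : Nat) => q) (elimVec Nat (fun (c : Nat) => fun (m : Vec Nat c) => Nat) 3 (fun (d : Nat) => fun (θ : Nat) => fun (γ : Vec Nat d) => fun (z : Nat) => z) 0 (vnil Nat)) 4
  ~> (fun (q : Nat) => elimVec Nat (fun (b : Nat) => fun (c : Vec Nat b) => Nat) 3 (fun (m : Nat) => fun (d : Nat) => fun (θ : Vec Nat m) => fun (γ : Nat) => γ) 0 (vnil Nat)) 4
  ~> elimVec Nat (fun (q : Nat) => fun (b : Vec Nat q) => Nat) 3 (fun (c : Nat) => fun (m : Nat) => fun (d : Vec Nat c) => fun (θ : Nat) => θ) 0 (vnil Nat)
  ~> 3
type:
  Nat


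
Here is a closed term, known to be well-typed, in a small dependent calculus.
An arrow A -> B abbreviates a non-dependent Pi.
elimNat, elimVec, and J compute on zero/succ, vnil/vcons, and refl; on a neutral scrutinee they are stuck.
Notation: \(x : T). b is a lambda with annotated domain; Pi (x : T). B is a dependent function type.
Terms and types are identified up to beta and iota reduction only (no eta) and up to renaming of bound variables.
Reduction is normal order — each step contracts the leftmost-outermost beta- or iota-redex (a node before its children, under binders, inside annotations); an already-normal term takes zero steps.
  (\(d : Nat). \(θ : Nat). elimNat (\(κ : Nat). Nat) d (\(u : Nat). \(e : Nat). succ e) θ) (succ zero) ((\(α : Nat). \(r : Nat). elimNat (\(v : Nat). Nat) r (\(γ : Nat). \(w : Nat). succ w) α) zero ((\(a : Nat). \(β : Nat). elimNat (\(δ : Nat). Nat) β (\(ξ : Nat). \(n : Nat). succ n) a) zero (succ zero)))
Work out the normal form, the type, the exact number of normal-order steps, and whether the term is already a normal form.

reduced normal form:
  succ (succ zero)
type:
  Nat
reduction steps (normal order): 12
started in normal form: no
first contracted redex: a beta-redex


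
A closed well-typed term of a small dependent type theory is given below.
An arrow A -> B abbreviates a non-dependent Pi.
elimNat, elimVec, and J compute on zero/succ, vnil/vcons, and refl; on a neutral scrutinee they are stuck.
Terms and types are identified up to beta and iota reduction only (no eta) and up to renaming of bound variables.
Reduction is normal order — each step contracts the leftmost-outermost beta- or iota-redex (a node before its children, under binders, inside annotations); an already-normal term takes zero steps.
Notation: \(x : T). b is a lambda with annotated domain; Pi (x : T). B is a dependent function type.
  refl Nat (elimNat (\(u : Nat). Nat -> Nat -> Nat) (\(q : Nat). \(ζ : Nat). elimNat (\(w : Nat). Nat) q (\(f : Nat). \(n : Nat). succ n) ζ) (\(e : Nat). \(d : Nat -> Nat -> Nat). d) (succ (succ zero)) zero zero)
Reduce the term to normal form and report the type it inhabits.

resulting normal form:
  refl Nat zero
inferred type:
  Eq Nat zero zero


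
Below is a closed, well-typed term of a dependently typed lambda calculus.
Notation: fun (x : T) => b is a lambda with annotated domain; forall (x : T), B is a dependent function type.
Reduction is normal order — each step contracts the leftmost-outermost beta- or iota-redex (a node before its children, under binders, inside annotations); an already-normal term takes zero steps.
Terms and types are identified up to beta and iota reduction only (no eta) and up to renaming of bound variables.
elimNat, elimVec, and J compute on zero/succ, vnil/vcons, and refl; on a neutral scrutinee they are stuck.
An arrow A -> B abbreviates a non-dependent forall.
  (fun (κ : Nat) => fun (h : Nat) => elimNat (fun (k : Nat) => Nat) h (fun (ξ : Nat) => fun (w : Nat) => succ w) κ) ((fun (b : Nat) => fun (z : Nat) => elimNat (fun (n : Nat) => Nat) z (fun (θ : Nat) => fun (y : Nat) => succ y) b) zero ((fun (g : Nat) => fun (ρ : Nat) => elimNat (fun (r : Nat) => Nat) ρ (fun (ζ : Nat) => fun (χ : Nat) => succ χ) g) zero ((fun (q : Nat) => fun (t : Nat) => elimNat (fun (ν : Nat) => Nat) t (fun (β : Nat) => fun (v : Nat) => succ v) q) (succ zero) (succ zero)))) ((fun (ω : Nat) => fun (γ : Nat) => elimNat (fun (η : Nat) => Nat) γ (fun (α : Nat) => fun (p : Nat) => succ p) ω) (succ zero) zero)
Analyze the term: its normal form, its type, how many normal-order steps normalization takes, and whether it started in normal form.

reduced normal form:
  succ (succ (succ zero))
inferred type:
  Nat
steps to reach normal form (normal order): 27
term was already normal: no
first redex: a beta-redex


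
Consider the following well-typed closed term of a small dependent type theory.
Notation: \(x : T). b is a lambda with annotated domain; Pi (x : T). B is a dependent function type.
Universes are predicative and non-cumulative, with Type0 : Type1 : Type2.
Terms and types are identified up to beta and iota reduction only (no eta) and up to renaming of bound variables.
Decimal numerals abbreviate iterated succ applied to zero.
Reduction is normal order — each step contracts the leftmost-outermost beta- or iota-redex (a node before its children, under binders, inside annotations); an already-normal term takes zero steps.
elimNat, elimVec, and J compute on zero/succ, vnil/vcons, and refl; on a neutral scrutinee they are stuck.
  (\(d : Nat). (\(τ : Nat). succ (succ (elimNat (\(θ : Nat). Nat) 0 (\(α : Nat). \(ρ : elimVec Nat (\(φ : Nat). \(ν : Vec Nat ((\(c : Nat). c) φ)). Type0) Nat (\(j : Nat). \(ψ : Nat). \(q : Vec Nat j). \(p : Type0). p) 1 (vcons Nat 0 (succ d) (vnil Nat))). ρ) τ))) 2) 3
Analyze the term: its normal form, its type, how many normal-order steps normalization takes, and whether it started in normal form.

resulting normal form:
  2
inferred type:
  Nat
steps to reach normal form (normal order): 9
term was already normal: no
first contracted redex: a beta-redex


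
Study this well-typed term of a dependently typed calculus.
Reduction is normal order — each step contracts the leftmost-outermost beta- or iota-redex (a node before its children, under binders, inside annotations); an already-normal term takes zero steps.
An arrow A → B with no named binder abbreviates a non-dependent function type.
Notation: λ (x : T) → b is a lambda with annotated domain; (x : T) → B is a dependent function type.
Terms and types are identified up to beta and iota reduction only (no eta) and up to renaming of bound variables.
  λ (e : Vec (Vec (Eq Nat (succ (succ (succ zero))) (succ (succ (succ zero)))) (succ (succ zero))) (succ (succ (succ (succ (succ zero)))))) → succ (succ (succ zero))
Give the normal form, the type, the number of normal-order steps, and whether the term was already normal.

normal form:
  λ (e : Vec (Vec (Eq Nat (succ (succ (succ zero))) (succ (succ (succ zero)))) (succ (succ zero))) (succ (succ (succ (succ (succ zero)))))) → succ (succ (succ zero))
the term's type:
  Vec (Vec (Eq Nat (succ (succ (succ zero))) (succ (succ (succ zero)))) (succ (succ zero))) (succ (succ (succ (succ (succ zero))))) → Nat
steps to reach normal form (normal order): 0
term was already normal: yes


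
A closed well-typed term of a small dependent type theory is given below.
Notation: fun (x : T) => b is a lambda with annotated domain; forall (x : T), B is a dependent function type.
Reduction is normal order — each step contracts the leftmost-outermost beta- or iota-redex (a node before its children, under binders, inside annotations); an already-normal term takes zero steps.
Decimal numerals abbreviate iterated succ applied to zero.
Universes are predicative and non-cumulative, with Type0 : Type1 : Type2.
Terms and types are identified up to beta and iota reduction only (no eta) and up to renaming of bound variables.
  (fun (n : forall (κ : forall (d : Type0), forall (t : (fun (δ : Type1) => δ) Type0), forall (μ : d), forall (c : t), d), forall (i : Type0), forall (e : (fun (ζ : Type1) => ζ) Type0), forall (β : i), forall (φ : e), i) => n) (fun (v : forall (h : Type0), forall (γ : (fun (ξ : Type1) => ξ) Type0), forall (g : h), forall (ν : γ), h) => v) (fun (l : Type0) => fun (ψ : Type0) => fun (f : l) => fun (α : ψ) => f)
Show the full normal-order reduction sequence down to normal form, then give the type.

normal-order reduction:
  (fun (n : forall (κ : forall (d : Type0), forall (t : (fun (δ : Type1) => δ) Type0), forall (μ : d), forall (c : t), d), forall (i : Type0), forall (e : (fun (ζ : Type1) => ζ) Type0), forall (β : i), forall (φ : e), i) => n) (fun (v : forall (h : Type0), forall (γ : (fun (ξ : Type1) => ξ) Type0), forall (g : h), forall (ν : γ), h) => v) (fun (l : Type0) => fun (ψ : Type0) => fun (f : l) => fun (α : ψ) => f)
  ~> (fun (n : forall (κ : Type0), forall (d : (fun (t : Type1) => t) Type0), forall (δ : κ), forall (μ : d), κ) => n) (fun (c : Type0) => fun (i : Type0) => fun (e : c) => fun (ζ : i) => e)
  ~> fun (n : Type0) => fun (κ : Type0) => fun (d : n) => fun (t : κ) => d
inferred type:
  forall (n : Type0), forall (κ : Type0), forall (d : n), forall (t : κ), n


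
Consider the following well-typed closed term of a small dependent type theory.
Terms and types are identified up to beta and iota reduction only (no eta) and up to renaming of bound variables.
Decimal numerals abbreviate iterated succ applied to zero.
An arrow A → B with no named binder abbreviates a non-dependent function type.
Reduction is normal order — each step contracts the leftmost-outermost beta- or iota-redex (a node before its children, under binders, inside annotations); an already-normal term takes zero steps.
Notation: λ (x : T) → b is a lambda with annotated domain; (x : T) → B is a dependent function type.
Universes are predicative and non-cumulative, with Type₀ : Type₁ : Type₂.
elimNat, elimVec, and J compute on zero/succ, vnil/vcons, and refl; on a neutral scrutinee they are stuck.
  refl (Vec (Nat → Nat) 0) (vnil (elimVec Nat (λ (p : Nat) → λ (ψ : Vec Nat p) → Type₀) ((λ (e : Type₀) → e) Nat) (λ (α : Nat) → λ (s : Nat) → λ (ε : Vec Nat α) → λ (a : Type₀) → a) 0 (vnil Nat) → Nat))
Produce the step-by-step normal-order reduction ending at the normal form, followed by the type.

normal-order reduction sequence:
  refl (Vec (Nat → Nat) 0) (vnil (elimVec Nat (λ (p : Nat) → λ (ψ : Vec Nat p) → Type₀) ((λ (e : Type₀) → e) Nat) (λ (α : Nat) → λ (s : Nat) → λ (ε : Vec Nat α) → λ (a : Type₀) → a) 0 (vnil Nat) → Nat))
  ~> refl (Vec (Nat → Nat) 0) (vnil ((λ (p : Type₀) → p) Nat → Nat))
  ~> refl (Vec (Nat → Nat) 0) (vnil (Nat → Nat))
inferred type:
  Eq (Vec (Nat → Nat) 0) (vnil (Nat → Nat)) (vnil (Nat → Nat))


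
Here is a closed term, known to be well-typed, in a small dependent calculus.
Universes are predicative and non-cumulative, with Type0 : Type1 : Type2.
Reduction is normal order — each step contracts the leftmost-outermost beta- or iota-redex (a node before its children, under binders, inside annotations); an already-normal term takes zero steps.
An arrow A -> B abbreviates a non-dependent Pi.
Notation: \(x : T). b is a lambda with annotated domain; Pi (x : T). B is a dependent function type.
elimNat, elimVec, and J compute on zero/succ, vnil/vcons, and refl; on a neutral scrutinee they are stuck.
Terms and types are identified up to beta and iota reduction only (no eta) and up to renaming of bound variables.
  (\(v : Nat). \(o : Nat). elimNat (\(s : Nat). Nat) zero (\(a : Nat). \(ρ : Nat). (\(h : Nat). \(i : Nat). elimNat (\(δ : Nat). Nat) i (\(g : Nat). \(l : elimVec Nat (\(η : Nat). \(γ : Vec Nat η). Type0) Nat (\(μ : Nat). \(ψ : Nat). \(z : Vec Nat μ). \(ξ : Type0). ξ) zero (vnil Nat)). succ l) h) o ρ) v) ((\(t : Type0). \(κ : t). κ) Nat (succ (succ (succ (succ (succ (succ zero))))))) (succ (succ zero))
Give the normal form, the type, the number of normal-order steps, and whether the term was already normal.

reduced normal form:
  succ (succ (succ (succ (succ (succ (succ (succ (succ (succ (succ (succ zero)))))))))))
the term's type:
  Nat
normal-order step count: 32
started in normal form: no
first redex: a beta-redex


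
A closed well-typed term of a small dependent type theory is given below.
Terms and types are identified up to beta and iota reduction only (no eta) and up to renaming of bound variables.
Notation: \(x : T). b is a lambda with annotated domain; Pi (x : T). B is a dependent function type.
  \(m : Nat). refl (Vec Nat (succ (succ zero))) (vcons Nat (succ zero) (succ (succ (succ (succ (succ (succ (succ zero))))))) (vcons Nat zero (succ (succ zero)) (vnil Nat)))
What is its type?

the term's type:
  Pi (m : Nat). Eq (Vec Nat (succ (succ zero))) (vcons Nat (succ zero) (succ (succ (succ (succ (succ (succ (succ zero))))))) (vcons Nat zero (succ (succ zero)) (vnil Nat))) (vcons Nat (succ zero) (succ (succ (succ (succ (succ (succ (succ zero))))))) (vcons Nat zero (succ (succ zero)) (vnil Nat)))


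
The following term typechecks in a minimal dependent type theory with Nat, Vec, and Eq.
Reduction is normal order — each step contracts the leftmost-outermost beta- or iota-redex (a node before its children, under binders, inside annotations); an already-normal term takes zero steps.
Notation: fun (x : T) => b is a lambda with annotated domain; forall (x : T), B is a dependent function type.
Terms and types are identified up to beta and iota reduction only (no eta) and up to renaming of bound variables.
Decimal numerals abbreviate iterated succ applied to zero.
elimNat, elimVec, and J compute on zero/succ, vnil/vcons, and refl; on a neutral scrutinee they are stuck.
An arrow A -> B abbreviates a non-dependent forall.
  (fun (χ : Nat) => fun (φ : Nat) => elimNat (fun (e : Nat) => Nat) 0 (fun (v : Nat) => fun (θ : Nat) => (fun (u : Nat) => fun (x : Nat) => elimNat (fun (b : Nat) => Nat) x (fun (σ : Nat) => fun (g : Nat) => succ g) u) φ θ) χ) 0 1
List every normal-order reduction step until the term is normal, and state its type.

normal-order reduction sequence:
  (fun (χ : Nat) => fun (φ : Nat) => elimNat (fun (e : Nat) => Nat) 0 (fun (v : Nat) => fun (θ : Nat) => (fun (u : Nat) => fun (x : Nat) => elimNat (fun (b : Nat) => Nat) x (fun (σ : Nat) => fun (g : Nat) => succ g) u) φ θ) χ) 0 1
  ~> (fun (χ : Nat) => elimNat (fun (φ : Nat) => Nat) 0 (fun (e : Nat) => fun (v : Nat) => (fun (θ : Nat) => fun (u : Nat) => elimNat (fun (x : Nat) => Nat) u (fun (b : Nat) => fun (σ : Nat) => succ σ) θ) χ v) 0) 1
  ~> elimNat (fun (χ : Nat) => Nat) 0 (fun (φ : Nat) => fun (e : Nat) => (fun (v : Nat) => fun (θ : Nat) => elimNat (fun (u : Nat) => Nat) θ (fun (x : Nat) => fun (b : Nat) => succ b) v) 1 e) 0
  ~> 0
type:
  Nat


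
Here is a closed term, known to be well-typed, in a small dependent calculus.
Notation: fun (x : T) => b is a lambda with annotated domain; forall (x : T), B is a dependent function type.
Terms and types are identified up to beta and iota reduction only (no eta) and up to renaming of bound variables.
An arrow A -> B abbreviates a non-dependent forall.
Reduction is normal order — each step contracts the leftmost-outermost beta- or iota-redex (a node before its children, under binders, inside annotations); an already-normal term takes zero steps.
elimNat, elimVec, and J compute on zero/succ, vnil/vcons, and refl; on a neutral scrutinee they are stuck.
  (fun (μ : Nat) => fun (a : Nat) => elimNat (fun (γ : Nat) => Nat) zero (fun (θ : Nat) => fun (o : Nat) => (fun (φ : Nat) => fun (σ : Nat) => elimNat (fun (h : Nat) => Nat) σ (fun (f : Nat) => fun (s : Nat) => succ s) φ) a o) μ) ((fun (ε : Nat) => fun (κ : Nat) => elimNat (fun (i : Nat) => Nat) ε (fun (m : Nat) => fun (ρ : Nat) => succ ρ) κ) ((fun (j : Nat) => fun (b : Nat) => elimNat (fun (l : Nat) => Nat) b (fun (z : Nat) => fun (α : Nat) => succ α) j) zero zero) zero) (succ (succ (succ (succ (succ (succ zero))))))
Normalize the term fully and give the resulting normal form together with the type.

resulting normal form:
  zero
type:
  Nat
observation: contracting a beta-redex first, the term normalizes in 30 steps.


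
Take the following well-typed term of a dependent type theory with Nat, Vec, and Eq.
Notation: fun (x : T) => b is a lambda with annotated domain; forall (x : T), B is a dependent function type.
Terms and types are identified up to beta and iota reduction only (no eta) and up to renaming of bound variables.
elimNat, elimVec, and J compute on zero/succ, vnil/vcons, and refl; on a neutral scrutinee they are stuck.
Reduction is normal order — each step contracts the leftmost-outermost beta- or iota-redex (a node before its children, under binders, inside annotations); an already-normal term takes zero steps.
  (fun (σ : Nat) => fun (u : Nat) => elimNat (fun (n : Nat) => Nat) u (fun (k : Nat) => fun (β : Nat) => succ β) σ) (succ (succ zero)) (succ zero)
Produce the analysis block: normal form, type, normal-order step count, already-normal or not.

reduced normal form:
  succ (succ (succ zero))
type:
  Nat
steps to reach normal form (normal order): 9
started in normal form: no
first contracted redex: a beta-redex


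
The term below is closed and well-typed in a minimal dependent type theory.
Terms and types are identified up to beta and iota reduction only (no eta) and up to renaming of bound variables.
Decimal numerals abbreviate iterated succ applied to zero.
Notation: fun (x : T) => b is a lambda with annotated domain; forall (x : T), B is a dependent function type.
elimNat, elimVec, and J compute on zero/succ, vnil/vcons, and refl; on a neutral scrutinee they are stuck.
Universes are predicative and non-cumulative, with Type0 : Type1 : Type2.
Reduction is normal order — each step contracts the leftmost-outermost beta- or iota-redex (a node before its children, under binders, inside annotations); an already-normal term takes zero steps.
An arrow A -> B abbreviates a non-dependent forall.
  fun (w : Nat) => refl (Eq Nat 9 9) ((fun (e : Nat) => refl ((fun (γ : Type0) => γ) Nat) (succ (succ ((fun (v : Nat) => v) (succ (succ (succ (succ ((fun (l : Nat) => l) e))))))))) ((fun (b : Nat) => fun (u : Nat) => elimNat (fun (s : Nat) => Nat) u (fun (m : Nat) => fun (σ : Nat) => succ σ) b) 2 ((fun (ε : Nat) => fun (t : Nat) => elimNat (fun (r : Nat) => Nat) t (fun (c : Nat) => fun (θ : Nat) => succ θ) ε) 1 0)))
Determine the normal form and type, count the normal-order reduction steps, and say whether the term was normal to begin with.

resulting normal form:
  fun (w : Nat) => refl (Eq Nat 9 9) (refl Nat 9)
inferred type:
  Nat -> Eq (Eq Nat 9 9) (refl Nat 9) (refl Nat 9)
steps to reach normal form (normal order): 19
term was already normal: no
first contracted redex: a beta-redex


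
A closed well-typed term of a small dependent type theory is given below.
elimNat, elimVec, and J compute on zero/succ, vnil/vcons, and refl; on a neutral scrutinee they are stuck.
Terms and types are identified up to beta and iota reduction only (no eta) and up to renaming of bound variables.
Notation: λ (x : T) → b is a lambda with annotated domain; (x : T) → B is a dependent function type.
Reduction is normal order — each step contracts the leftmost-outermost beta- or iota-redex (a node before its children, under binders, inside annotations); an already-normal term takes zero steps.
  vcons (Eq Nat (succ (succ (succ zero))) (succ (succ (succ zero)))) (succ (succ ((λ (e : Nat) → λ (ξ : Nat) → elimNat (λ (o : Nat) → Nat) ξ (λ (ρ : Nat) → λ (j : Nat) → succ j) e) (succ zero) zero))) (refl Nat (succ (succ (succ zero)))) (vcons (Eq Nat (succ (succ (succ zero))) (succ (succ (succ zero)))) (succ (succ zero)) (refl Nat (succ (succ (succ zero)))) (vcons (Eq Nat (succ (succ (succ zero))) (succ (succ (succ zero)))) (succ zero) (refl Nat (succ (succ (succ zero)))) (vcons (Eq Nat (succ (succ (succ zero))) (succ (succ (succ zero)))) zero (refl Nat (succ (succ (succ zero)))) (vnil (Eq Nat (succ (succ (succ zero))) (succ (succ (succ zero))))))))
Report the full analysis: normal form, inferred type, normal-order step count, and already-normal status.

resulting normal form:
  vcons (Eq Nat (succ (succ (succ zero))) (succ (succ (succ zero)))) (succ (succ (succ zero))) (refl Nat (succ (succ (succ zero)))) (vcons (Eq Nat (succ (succ (succ zero))) (succ (succ (succ zero)))) (succ (succ zero)) (refl Nat (succ (succ (succ zero)))) (vcons (Eq Nat (succ (succ (succ zero))) (succ (succ (succ zero)))) (succ zero) (refl Nat (succ (succ (succ zero)))) (vcons (Eq Nat (succ (succ (succ zero))) (succ (succ (succ zero)))) zero (refl Nat (succ (succ (succ zero)))) (vnil (Eq Nat (succ (succ (succ zero))) (succ (succ (succ zero))))))))
the term's type:
  Vec (Eq Nat (succ (succ (succ zero))) (succ (succ (succ zero)))) (succ (succ (succ (succ zero))))
reduction steps (normal order): 6
started in normal form: no
first contracted redex: a beta-redex


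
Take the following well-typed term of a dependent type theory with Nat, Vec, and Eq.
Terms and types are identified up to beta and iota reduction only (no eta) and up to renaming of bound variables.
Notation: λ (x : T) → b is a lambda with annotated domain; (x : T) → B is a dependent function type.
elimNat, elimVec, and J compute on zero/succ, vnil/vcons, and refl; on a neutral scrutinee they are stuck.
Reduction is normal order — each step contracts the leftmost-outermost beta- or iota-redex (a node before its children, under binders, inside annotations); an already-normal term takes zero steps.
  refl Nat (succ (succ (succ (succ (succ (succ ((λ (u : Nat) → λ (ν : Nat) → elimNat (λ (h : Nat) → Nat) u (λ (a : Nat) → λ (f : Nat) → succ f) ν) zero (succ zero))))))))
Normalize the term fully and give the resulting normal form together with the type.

resulting normal form:
  refl Nat (succ (succ (succ (succ (succ (succ (succ zero)))))))
inferred type:
  Eq Nat (succ (succ (succ (succ (succ (succ (succ zero))))))) (succ (succ (succ (succ (succ (succ (succ zero)))))))
observation: the first redex contracted is a beta-redex; the normal form is reached in 6 normal-order steps.


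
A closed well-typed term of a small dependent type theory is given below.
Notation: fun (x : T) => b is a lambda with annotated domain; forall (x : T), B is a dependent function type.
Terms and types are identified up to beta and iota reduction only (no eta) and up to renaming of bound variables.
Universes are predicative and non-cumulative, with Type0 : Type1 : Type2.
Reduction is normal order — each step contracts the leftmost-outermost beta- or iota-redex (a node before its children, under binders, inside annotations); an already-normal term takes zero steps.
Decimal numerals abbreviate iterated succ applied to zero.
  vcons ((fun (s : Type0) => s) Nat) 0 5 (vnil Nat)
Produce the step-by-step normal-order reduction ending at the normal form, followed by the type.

normal-order reduction:
  vcons ((fun (s : Type0) => s) Nat) 0 5 (vnil Nat)
  ~> vcons Nat 0 5 (vnil Nat)
the term's type:
  Vec Nat 1


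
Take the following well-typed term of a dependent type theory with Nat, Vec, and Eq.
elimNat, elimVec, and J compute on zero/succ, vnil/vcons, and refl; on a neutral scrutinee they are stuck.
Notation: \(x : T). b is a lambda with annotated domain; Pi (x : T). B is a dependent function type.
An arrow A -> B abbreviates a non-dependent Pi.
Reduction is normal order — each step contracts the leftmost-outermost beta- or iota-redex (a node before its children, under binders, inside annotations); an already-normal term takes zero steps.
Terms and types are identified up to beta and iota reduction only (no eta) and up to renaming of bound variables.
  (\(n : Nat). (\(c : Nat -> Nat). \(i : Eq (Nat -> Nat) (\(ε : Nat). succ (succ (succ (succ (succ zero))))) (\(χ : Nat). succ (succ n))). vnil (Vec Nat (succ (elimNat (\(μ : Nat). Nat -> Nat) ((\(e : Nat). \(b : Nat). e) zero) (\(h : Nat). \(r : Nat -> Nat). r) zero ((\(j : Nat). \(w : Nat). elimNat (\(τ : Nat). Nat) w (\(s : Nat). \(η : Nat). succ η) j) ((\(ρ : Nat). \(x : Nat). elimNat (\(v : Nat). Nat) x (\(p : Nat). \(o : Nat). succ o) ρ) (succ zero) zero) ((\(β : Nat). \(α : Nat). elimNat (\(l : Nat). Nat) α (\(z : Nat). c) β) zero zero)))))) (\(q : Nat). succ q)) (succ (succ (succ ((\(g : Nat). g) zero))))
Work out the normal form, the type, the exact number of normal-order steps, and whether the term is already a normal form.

resulting normal form:
  \(n : Eq (Nat -> Nat) (\(c : Nat). succ (succ (succ (succ (succ zero))))) (\(i : Nat). succ (succ (succ (succ (succ zero)))))). vnil (Vec Nat (succ zero))
the term's type:
  Eq (Nat -> Nat) (\(n : Nat). succ (succ (succ (succ (succ zero))))) (\(c : Nat). succ (succ (succ (succ (succ zero))))) -> Vec (Vec Nat (succ zero)) zero
steps to reach normal form (normal order): 6
already normal: no
first redex: a beta-redex


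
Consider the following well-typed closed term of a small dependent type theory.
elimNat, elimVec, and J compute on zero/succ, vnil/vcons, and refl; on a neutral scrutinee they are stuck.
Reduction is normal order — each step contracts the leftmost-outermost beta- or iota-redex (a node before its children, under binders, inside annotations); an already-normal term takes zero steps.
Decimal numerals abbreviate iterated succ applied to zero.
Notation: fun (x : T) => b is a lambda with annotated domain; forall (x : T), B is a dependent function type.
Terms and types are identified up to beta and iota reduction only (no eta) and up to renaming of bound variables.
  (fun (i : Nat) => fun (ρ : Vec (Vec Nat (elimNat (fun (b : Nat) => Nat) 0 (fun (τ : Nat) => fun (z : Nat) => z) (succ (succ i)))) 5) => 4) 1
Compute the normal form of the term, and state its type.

normal form:
  fun (i : Vec (Vec Nat 0) 5) => 4
inferred type:
  forall (i : Vec (Vec Nat 0) 5), Nat


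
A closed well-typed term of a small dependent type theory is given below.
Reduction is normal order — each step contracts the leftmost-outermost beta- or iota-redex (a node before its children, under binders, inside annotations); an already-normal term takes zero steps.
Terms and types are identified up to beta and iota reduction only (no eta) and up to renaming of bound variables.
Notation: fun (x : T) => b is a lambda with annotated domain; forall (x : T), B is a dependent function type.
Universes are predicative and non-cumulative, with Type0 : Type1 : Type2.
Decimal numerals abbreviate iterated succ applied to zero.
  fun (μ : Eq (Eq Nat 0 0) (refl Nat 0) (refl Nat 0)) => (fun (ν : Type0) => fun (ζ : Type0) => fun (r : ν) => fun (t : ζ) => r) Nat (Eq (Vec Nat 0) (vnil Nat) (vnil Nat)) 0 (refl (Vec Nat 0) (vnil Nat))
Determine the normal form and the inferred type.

resulting normal form:
  fun (μ : Eq (Eq Nat 0 0) (refl Nat 0) (refl Nat 0)) => 0
type:
  forall (μ : Eq (Eq Nat 0 0) (refl Nat 0) (refl Nat 0)), Nat


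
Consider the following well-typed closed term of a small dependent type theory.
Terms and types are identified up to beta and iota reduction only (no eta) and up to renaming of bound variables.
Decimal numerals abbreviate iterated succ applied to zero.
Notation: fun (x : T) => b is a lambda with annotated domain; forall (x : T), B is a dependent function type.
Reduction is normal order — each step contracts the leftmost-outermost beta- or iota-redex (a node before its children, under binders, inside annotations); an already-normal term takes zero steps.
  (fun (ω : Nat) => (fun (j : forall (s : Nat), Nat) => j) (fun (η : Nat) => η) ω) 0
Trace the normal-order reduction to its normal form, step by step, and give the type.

reduction (normal order):
  (fun (ω : Nat) => (fun (j : forall (s : Nat), Nat) => j) (fun (η : Nat) => η) ω) 0
  ~> (fun (ω : forall (j : Nat), Nat) => ω) (fun (s : Nat) => s) 0
  ~> (fun (ω : Nat) => ω) 0
  ~> 0
inferred type:
  Nat


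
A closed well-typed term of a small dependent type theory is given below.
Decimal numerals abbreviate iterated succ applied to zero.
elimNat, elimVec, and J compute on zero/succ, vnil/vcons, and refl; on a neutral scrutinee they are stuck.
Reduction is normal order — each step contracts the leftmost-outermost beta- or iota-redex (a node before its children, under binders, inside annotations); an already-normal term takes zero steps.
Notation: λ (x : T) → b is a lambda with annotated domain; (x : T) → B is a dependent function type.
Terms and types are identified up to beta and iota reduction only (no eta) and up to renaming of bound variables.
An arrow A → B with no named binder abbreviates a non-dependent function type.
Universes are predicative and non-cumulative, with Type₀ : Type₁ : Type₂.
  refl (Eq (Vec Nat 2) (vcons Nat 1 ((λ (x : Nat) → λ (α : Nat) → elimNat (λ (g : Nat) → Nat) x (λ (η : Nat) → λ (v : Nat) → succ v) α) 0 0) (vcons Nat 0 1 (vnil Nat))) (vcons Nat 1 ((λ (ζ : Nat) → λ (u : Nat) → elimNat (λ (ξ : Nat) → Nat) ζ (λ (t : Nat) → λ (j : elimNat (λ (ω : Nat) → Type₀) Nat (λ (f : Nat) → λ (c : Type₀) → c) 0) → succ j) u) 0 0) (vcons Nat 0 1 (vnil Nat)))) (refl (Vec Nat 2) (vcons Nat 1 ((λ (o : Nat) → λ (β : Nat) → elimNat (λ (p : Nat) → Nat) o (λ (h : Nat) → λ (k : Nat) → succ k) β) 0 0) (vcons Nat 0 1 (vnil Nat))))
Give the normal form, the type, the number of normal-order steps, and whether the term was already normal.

resulting normal form:
  refl (Eq (Vec Nat 2) (vcons Nat 1 0 (vcons Nat 0 1 (vnil Nat))) (vcons Nat 1 0 (vcons Nat 0 1 (vnil Nat)))) (refl (Vec Nat 2) (vcons Nat 1 0 (vcons Nat 0 1 (vnil Nat))))
type:
  Eq (Eq (Vec Nat 2) (vcons Nat 1 0 (vcons Nat 0 1 (vnil Nat))) (vcons Nat 1 0 (vcons Nat 0 1 (vnil Nat)))) (refl (Vec Nat 2) (vcons Nat 1 0 (vcons Nat 0 1 (vnil Nat)))) (refl (Vec Nat 2) (vcons Nat 1 0 (vcons Nat 0 1 (vnil Nat))))
steps to reach normal form (normal order): 9
started in normal form: no
first contracted redex: a beta-redex


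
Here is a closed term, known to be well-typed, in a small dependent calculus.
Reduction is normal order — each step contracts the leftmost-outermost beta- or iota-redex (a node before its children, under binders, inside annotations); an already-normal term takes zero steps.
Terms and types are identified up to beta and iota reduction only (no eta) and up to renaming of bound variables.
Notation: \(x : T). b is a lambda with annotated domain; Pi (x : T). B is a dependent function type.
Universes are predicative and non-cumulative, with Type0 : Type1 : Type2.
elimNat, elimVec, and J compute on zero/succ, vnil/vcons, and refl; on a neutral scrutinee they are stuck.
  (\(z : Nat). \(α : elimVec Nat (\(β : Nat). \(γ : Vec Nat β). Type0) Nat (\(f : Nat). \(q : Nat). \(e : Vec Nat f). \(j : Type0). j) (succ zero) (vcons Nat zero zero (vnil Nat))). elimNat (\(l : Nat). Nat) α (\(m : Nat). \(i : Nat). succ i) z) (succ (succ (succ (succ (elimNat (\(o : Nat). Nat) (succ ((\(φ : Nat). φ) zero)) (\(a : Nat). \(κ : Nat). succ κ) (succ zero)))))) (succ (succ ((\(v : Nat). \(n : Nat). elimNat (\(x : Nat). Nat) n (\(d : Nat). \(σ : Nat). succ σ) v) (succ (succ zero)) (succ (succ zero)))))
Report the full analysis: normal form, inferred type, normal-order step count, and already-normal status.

reduced normal form:
  succ (succ (succ (succ (succ (succ (succ (succ (succ (succ (succ (succ zero)))))))))))
type:
  Nat
reduction steps (normal order): 35
started in normal form: no
first contracted redex: a beta-redex


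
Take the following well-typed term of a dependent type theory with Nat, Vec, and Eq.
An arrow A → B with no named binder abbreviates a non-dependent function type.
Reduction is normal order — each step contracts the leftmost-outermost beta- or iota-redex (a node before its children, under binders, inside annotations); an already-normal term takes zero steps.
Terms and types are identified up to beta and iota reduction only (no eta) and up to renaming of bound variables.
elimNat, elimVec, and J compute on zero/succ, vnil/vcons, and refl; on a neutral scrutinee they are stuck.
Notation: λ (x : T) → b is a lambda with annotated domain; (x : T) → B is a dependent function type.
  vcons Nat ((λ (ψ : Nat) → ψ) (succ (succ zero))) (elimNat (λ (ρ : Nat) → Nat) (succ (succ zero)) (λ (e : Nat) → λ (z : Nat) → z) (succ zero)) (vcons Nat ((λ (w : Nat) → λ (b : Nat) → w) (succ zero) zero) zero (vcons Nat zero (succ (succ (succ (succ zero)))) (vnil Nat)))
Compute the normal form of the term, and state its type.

reduced normal form:
  vcons Nat (succ (succ zero)) (succ (succ zero)) (vcons Nat (succ zero) zero (vcons Nat zero (succ (succ (succ (succ zero)))) (vnil Nat)))
inferred type:
  Vec Nat (succ (succ (succ zero)))
observation: normalization takes exactly 7 steps under the normal-order strategy.


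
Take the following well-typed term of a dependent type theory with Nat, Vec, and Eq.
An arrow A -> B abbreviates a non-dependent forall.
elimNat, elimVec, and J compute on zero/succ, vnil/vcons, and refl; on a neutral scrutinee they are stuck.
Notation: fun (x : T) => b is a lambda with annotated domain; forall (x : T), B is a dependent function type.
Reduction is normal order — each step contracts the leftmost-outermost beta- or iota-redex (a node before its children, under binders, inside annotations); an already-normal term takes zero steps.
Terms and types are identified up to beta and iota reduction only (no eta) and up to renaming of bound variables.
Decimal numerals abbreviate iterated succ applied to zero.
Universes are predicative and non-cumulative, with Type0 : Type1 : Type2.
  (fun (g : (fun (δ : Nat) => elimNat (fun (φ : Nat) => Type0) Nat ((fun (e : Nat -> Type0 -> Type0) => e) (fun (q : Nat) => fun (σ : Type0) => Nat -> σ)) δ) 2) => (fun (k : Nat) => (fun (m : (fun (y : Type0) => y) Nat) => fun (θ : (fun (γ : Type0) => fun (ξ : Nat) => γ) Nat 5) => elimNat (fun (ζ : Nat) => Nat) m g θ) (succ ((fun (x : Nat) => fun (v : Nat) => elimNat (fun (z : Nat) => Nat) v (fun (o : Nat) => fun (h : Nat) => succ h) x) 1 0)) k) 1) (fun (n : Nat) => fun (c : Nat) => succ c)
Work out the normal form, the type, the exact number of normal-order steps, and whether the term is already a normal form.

resulting normal form:
  3
inferred type:
  Nat
normal-order step count: 14
started in normal form: no
first redex: a beta-redex


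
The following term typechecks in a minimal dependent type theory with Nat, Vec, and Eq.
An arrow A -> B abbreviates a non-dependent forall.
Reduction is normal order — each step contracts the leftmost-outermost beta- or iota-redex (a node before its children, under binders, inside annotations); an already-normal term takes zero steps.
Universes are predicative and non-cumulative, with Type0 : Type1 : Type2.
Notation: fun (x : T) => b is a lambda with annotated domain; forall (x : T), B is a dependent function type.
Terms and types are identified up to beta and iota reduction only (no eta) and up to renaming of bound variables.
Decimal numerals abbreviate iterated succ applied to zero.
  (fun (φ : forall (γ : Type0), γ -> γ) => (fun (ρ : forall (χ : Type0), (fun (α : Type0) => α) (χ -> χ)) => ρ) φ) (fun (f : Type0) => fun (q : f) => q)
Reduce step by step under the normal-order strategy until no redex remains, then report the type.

reduction (normal order):
  (fun (φ : forall (γ : Type0), γ -> γ) => (fun (ρ : forall (χ : Type0), (fun (α : Type0) => α) (χ -> χ)) => ρ) φ) (fun (f : Type0) => fun (q : f) => q)
  ~> (fun (φ : forall (γ : Type0), (fun (ρ : Type0) => ρ) (γ -> γ)) => φ) (fun (χ : Type0) => fun (α : χ) => α)
  ~> fun (φ : Type0) => fun (γ : φ) => γ
inferred type:
  forall (φ : Type0), φ -> φ


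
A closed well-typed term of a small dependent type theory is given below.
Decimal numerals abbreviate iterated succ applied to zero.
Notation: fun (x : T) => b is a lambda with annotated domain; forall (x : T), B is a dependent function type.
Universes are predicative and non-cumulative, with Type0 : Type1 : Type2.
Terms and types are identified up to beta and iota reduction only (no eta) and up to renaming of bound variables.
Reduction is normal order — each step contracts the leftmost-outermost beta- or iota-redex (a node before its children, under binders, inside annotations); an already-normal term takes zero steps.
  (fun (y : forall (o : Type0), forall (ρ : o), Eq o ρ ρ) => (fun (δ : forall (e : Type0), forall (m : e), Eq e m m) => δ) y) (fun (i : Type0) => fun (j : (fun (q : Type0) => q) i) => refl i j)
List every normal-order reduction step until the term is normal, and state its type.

normal-order reduction:
  (fun (y : forall (o : Type0), forall (ρ : o), Eq o ρ ρ) => (fun (δ : forall (e : Type0), forall (m : e), Eq e m m) => δ) y) (fun (i : Type0) => fun (j : (fun (q : Type0) => q) i) => refl i j)
  ~> (fun (y : forall (o : Type0), forall (ρ : o), Eq o ρ ρ) => y) (fun (δ : Type0) => fun (e : (fun (m : Type0) => m) δ) => refl δ e)
  ~> fun (y : Type0) => fun (o : (fun (ρ : Type0) => ρ) y) => refl y o
  ~> fun (y : Type0) => fun (o : y) => refl y o
the term's type:
  forall (y : Type0), forall (o : y), Eq y o o


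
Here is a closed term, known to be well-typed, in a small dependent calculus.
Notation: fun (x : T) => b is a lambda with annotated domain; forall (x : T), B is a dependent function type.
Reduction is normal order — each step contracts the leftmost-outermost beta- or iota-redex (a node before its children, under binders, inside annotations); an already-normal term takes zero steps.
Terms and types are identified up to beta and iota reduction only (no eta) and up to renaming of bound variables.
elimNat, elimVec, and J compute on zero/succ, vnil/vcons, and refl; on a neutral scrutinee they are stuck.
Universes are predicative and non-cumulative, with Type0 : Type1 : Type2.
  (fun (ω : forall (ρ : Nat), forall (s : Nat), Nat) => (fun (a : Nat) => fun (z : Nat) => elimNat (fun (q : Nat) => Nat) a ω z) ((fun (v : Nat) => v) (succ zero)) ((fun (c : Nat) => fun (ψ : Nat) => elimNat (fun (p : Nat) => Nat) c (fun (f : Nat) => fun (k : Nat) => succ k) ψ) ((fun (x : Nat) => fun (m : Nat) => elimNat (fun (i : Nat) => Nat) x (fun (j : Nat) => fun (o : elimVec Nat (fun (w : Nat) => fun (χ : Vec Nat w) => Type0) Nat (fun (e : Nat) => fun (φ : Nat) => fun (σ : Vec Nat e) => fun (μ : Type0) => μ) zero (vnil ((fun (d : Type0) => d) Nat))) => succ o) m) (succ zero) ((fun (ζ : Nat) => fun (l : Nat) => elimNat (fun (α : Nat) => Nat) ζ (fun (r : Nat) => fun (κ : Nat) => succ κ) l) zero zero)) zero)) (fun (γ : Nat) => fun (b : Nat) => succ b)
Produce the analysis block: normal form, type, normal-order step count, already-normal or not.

reduced normal form:
  succ (succ zero)
type:
  Nat
normal-order step count: 18
term was already normal: no
first contracted redex: a beta-redex


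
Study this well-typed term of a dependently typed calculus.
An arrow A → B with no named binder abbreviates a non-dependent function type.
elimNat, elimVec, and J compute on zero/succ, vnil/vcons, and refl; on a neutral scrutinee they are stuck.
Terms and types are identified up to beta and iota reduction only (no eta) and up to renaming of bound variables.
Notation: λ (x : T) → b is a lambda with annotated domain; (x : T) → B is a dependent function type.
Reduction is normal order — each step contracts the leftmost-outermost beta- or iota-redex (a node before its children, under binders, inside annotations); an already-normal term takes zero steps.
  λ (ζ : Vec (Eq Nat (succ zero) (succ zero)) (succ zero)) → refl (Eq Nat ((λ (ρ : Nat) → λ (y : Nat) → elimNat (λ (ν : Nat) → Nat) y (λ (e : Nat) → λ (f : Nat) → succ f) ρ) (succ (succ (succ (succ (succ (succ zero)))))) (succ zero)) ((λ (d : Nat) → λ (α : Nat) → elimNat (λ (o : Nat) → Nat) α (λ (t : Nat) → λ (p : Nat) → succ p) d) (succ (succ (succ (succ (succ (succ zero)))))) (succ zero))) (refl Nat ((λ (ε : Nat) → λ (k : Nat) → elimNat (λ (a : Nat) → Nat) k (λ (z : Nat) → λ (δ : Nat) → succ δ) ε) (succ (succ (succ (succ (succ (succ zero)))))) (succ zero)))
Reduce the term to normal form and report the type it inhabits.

reduced normal form:
  λ (ζ : Vec (Eq Nat (succ zero) (succ zero)) (succ zero)) → refl (Eq Nat (succ (succ (succ (succ (succ (succ (succ zero))))))) (succ (succ (succ (succ (succ (succ (succ zero)))))))) (refl Nat (succ (succ (succ (succ (succ (succ (succ zero))))))))
the term's type:
  Vec (Eq Nat (succ zero) (succ zero)) (succ zero) → Eq (Eq Nat (succ (succ (succ (succ (succ (succ (succ zero))))))) (succ (succ (succ (succ (succ (succ (succ zero)))))))) (refl Nat (succ (succ (succ (succ (succ (succ (succ zero)))))))) (refl Nat (succ (succ (succ (succ (succ (succ (succ zero))))))))
observation: contracting a beta-redex first, the term normalizes in 63 steps.
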